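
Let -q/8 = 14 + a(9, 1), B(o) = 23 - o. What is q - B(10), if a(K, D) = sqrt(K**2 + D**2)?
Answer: -125 - 8*sqrt(82) ≈ -197.44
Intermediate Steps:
a(K, D) = sqrt(D**2 + K**2)
q = -112 - 8*sqrt(82) (q = -8*(14 + sqrt(1**2 + 9**2)) = -8*(14 + sqrt(1 + 81)) = -8*(14 + sqrt(82)) = -112 - 8*sqrt(82) ≈ -184.44)
q - B(10) = (-112 - 8*sqrt(82)) - (23 - 1*10) = (-112 - 8*sqrt(82)) - (23 - 10) = (-112 - 8*sqrt(82)) - 1*13 = (-112 - 8*sqrt(82)) - 13 = -125 - 8*sqrt(82)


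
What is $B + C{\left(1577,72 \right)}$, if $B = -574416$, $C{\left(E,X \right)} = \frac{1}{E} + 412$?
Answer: $- \frac{905204307}{1577} \approx -5.74 \cdot 10^{5}$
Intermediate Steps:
$C{\left(E,X \right)} = 412 + \frac{1}{E}$
$B + C{\left(1577,72 \right)} = -574416 + \left(412 + \frac{1}{1577}\right) = -574416 + \frac{649725}{1577} = - \frac{905204307}{1577}$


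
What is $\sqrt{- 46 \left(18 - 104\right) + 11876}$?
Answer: $2 \sqrt{3958} \approx 125.83$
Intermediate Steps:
$\sqrt{- 46 \left(18 - 104\right) + 11876} = \sqrt{\left(-46\right) \left(-86\right) + 11876} = \sqrt{3956 + 11876} = \sqrt{15832} = 2 \sqrt{3958}$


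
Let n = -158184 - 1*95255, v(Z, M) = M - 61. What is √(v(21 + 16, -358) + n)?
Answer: 11*I*√2098 ≈ 503.84*I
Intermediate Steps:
v(Z, M) = -61 + M
n = -253439 (n = -158184 - 95255 = -253439)
√(v(21 + 16, -358) + n) = √((-61 - 358) - 253439) = √(-419 - 253439) = √(-253858) = 11*I*√2098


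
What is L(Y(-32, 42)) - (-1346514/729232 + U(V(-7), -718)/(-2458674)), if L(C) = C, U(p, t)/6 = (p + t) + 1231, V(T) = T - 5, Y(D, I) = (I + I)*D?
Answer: -133781110873871/49803993288 ≈ -2686.2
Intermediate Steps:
Y(D, I) = 2*D*I (Y(D, I) = (2*I)*D = 2*D*I)
V(T) = -5 + T
U(p, t) = 7386 + 6*p + 6*t (U(p, t) = 6*((p + t) + 1231) = 6*(1231 + p + t) = 7386 + 6*p + 6*t)
L(Y(-32, 42)) - (-1346514/729232 + U(V(-7), -718)/(-2458674)) = 2*(-32)*42 - (-1346514/729232 + (7386 + 6*(-5 - 7) + 6*(-718))/(-2458674)) = -2688 - (-1346514*1/729232 + (7386 + 6*(-12) - 4308)*(-1/2458674)) = -2688 - (-673257/364616 + (7386 - 72 - 4308)*(-1/2458674)) = -2688 - (-673257/364616 + 3006*(-1/2458674)) = -2688 - (-673257/364616 - 167/136593) = -2688 - 1*(-92023084273/49803993288) = -2688 + 92023084273/49803993288 = -133781110873871/49803993288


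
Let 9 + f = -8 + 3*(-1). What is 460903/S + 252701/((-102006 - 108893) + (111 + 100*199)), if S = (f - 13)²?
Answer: 87705660475/207877032 ≈ 421.91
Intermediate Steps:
f = -20 (f = -9 + (-8 + 3*(-1)) = -9 + (-8 - 3) = -9 - 11 = -20)
S = 1089 (S = (-20 - 13)² = (-33)² = 1089)
460903/S + 252701/((-102006 - 108893) + (111 + 100*199)) = 460903/1089 + 252701/((-102006 - 108893) + (111 + 100*199)) = 460903*(1/1089) + 252701/(-210899 + (111 + 19900)) = 460903/1089 + 252701/(-210899 + 20011) = 460903/1089 + 252701/(-190888) = 460903/1089 + 252701*(-1/190888) = 460903/1089 - 252701/190888 = 87705660475/207877032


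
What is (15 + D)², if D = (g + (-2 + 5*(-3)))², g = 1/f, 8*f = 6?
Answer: 5494336/81 ≈ 67831.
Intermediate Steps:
f = ¾ (f = (⅛)*6 = ¾ ≈ 0.75000)
g = 4/3 (g = 1/(¾) = 4/3 ≈ 1.3333)
D = 2209/9 (D = (4/3 + (-2 + 5*(-3)))² = (4/3 + (-2 - 15))² = (4/3 - 17)² = (-47/3)² = 2209/9 ≈ 245.44)
(15 + D)² = (15 + 2209/9)² = (2344/9)² = 5494336/81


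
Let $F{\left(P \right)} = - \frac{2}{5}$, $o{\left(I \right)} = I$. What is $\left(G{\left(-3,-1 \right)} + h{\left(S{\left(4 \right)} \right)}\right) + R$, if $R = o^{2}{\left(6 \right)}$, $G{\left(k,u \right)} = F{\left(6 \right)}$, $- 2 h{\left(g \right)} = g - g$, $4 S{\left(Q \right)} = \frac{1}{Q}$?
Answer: $\frac{178}{5} \approx 35.6$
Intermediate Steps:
$F{\left(P \right)} = - \frac{2}{5}$ ($F{\left(P \right)} = \left(-2\right) \frac{1}{5} = - \frac{2}{5}$)
$S{\left(Q \right)} = \frac{1}{4 Q}$
$h{\left(g \right)} = 0$ ($h{\left(g \right)} = - \frac{g - g}{2} = \left(- \frac{1}{2}\right) 0 = 0$)
$G{\left(k,u \right)} = - \frac{2}{5}$
$R = 36$ ($R = 6^{2} = 36$)
$\left(G{\left(-3,-1 \right)} + h{\left(S{\left(4 \right)} \right)}\right) + R = \left(- \frac{2}{5} + 0\right) + 36 = - \frac{2}{5} + 36 = \frac{178}{5}$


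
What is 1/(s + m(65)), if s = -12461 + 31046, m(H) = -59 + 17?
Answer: 1/18543 ≈ 5.3929e-5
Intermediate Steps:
m(H) = -42
s = 18585
1/(s + m(65)) = 1/(18585 - 42) = 1/18543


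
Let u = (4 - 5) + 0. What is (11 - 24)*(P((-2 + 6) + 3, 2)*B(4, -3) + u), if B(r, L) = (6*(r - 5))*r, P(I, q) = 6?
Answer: 1885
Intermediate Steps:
B(r, L) = r*(-30 + 6*r) (B(r, L) = (6*(-5 + r))*r = (-30 + 6*r)*r = r*(-30 + 6*r))
u = -1 (u = -1 + 0 = -1)
(11 - 24)*(P((-2 + 6) + 3, 2)*B(4, -3) + u) = (11 - 24)*(6*(6*4*(-5 + 4)) - 1) = -13*(6*(6*4*(-1)) - 1) = -13*(6*(-24) - 1) = -13*(-144 - 1) = -13*(-145) = 1885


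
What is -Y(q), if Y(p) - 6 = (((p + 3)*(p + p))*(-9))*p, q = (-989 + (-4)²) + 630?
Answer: -720011886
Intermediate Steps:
q = -343 (q = (-989 + 16) + 630 = -973 + 630 = -343)
Y(p) = 6 - 18*p²*(3 + p) (Y(p) = 6 + (((p + 3)*(p + p))*(-9))*p = 6 + (((3 + p)*(2*p))*(-9))*p = 6 + ((2*p*(3 + p))*(-9))*p = 6 + (-18*p*(3 + p))*p = 6 - 18*p²*(3 + p))
-Y(q) = -(6 - 54*(-343)² - 18*(-343)³) = -(6 - 54*117649 - 18*(-40353607)) = -(6 - 6353046 + 726364926) = -1*720011886 = -720011886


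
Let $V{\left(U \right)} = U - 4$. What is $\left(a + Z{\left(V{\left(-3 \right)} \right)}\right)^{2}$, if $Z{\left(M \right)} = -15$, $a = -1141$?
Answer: $1336336$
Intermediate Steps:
$V{\left(U \right)} = -4 + U$ ($V{\left(U \right)} = U - 4 = -4 + U$)
$\left(a + Z{\left(V{\left(-3 \right)} \right)}\right)^{2} = \left(-1141 - 15\right)^{2} = \left(-1156\right)^{2} = 1336336$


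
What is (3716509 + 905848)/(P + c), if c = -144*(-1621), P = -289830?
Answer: -4622357/56406 ≈ -81.948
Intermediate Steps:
c = 233424
(3716509 + 905848)/(P + c) = (3716509 + 905848)/(-289830 + 233424) = 4622357/(-56406) = 4622357*(-1/56406) = -4622357/56406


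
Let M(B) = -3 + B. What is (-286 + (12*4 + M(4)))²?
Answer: 56169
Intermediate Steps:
(-286 + (12*4 + M(4)))² = (-286 + (12*4 + (-3 + 4)))² = (-286 + (48 + 1))² = (-286 + 49)² = (-237)² = 56169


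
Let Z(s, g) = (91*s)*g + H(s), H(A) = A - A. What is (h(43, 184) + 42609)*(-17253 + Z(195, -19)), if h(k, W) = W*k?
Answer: -17905046568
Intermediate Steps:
H(A) = 0
Z(s, g) = 91*g*s (Z(s, g) = (91*s)*g + 0 = 91*g*s + 0 = 91*g*s)
(h(43, 184) + 42609)*(-17253 + Z(195, -19)) = (184*43 + 42609)*(-17253 + 91*(-19)*195) = (7912 + 42609)*(-17253 - 337155) = 50521*(-354408) = -17905046568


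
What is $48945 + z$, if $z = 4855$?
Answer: $53800$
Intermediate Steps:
$48945 + z = 48945 + 4855 = 53800$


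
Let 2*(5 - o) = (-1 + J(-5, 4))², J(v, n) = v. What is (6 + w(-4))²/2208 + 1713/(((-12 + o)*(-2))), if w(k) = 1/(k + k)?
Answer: 121088953/3532800 ≈ 34.276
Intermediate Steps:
w(k) = 1/(2*k)
o = -13 (o = 5 - (-1 - 5)²/2 = 5 - ½*(-6)² = 5 - ½*36 = 5 - 18 = -13)
(6 + w(-4))²/2208 + 1713/(((-12 + o)*(-2))) = (6 + (½)/(-4))²/2208 + 1713/(((-12 - 13)*(-2))) = (6 + (½)*(-¼))²*(1/2208) + 1713/((-25*(-2))) = (6 - ⅛)²*(1/2208) + 1713/50 = (47/8)²*(1/2208) + 1713*(1/50) = (2209/64)*(1/2208) + 1713/50 = 2209/141312 + 1713/50 = 121088953/3532800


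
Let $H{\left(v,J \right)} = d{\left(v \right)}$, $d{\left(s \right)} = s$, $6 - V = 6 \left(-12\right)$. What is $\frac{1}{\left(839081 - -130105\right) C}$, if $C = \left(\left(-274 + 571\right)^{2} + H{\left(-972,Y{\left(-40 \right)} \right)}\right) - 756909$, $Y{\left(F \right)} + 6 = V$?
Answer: $- \frac{1}{649036726992} \approx -1.5407 \cdot 10^{-12}$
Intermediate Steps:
$V = 78$ ($V = 6 - 6 \left(-12\right) = 6 - -72 = 6 + 72 = 78$)
$Y{\left(F \right)} = 72$ ($Y{\left(F \right)} = -6 + 78 = 72$)
$H{\left(v,J \right)} = v$
$C = -669672$ ($C = \left(\left(-274 + 571\right)^{2} - 972\right) - 756909 = \left(297^{2} - 972\right) - 756909 = \left(88209 - 972\right) - 756909 = 87237 - 756909 = -669672$)
$\frac{1}{\left(839081 - -130105\right) C} = \frac{1}{\left(839081 - -130105\right) \left(-669672\right)} = \frac{1}{839081 + 130105} \left(- \frac{1}{669672}\right) = \frac{1}{969186} \left(- \frac{1}{669672}\right) = - \frac{1}{649036726992}$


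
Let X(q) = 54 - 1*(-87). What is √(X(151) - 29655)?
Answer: I*√29514 ≈ 171.8*I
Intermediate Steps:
X(q) = 141 (X(q) = 54 + 87 = 141)
√(X(151) - 29655) = √(141 - 29655) = √(-29514) = I*√29514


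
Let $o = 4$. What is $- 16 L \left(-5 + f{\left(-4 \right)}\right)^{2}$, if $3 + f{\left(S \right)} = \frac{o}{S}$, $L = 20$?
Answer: $-25920$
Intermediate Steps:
$f{\left(S \right)} = -3 + \frac{4}{S}$
$- 16 L \left(-5 + f{\left(-4 \right)}\right)^{2} = \left(-16\right) 20 \left(-5 - \left(3 - \frac{4}{-4}\right)\right)^{2} = - 320 \left(-5 + \left(-3 + 4 \left(- \frac{1}{4}\right)\right)\right)^{2} = - 320 \left(-5 - 4\right)^{2} = - 320 \left(-9\right)^{2} = \left(-320\right) 81 = -25920$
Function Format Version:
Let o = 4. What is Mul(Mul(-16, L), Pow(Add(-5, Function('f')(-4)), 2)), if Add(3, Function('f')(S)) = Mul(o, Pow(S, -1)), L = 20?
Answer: -25920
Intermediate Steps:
Function('f')(S) = Add(-3, Mul(4, Pow(S, -1)))
Mul(Mul(-16, L), Pow(Add(-5, Function('f')(-4)), 2)) = Mul(Mul(-16, 20), Pow(Add(-5, Add(-3, Mul(4, Pow(-4, -1)))), 2)) = Mul(-320, Pow(Add(-5, Add(-3, Mul(4, Rational(-1, 4)))), 2)) = Mul(-320, Pow(Add(-5, Add(-3, -1)), 2)) = Mul(-320, Pow(Add(-5, -4), 2)) = Mul(-320, Pow(-9, 2)) = Mul(-320, 81) = -25920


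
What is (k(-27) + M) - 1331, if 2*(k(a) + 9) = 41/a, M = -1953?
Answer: -177863/54 ≈ -3293.8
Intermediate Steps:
k(a) = -9 + 41/(2*a) (k(a) = -9 + (41/a)/2 = -9 + 41/(2*a))
(k(-27) + M) - 1331 = ((-9 + (41/2)/(-27)) - 1953) - 1331 = ((-9 + (41/2)*(-1/27)) - 1953) - 1331 = ((-9 - 41/54) - 1953) - 1331 = (-527/54 - 1953) - 1331 = -105989/54 - 1331 = -177863/54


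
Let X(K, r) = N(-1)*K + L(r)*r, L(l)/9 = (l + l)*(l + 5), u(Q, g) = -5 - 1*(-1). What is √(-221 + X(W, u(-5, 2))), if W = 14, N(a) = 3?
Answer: √109 ≈ 10.440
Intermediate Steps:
u(Q, g) = -4 (u(Q, g) = -5 + 1 = -4)
L(l) = 18*l*(5 + l) (L(l) = 9*((l + l)*(l + 5)) = 9*((2*l)*(5 + l)) = 9*(2*l*(5 + l)) = 18*l*(5 + l))
X(K, r) = 3*K + 18*r²*(5 + r) (X(K, r) = 3*K + (18*r*(5 + r))*r = 3*K + 18*r²*(5 + r))
√(-221 + X(W, u(-5, 2))) = √(-221 + (3*14 + 18*(-4)²*(5 - 4))) = √(-221 + (42 + 18*16*1)) = √(-221 + (42 + 288)) = √(-221 + 330) = √109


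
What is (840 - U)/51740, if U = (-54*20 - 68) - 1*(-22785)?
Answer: -20797/51740 ≈ -0.40195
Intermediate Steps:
U = 21637 (U = (-1080 - 68) + 22785 = -1148 + 22785 = 21637)
(840 - U)/51740 = (840 - 1*21637)/51740 = (840 - 21637)*(1/51740) = -20797*1/51740 = -20797/51740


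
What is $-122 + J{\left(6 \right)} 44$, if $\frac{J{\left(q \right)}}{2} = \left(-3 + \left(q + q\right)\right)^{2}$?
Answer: $7006$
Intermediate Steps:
$J{\left(q \right)} = 2 \left(-3 + 2 q\right)^{2}$ ($J{\left(q \right)} = 2 \left(-3 + \left(q + q\right)\right)^{2} = 2 \left(-3 + 2 q\right)^{2}$)
$-122 + J{\left(6 \right)} 44 = -122 + 2 \left(-3 + 2 \cdot 6\right)^{2} \cdot 44 = -122 + 2 \left(-3 + 12\right)^{2} \cdot 44 = -122 + 2 \cdot 9^{2} \cdot 44 = -122 + 2 \cdot 81 \cdot 44 = -122 + 162 \cdot 44 = -122 + 7128 = 7006$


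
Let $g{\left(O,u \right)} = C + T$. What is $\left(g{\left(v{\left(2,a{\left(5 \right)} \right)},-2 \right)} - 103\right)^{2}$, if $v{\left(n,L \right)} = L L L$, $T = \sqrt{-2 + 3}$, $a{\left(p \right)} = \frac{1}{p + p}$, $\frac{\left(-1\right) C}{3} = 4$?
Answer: $12996$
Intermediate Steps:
$C = -12$ ($C = \left(-3\right) 4 = -12$)
$a{\left(p \right)} = \frac{1}{2 p}$
$T = 1$ ($T = \sqrt{1} = 1$)
$v{\left(n,L \right)} = L^{3}$ ($v{\left(n,L \right)} = L^{2} L = L^{3}$)
$g{\left(O,u \right)} = -11$ ($g{\left(O,u \right)} = -12 + 1 = -11$)
$\left(g{\left(v{\left(2,a{\left(5 \right)} \right)},-2 \right)} - 103\right)^{2} = \left(-11 - 103\right)^{2} = \left(-114\right)^{2} = 12996$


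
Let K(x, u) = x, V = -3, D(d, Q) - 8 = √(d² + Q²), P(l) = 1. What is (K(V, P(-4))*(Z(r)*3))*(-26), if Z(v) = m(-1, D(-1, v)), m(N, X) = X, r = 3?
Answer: 1872 + 234*√10 ≈ 2612.0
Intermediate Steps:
D(d, Q) = 8 + √(Q² + d²) (D(d, Q) = 8 + √(d² + Q²) = 8 + √(Q² + d²))
Z(v) = 8 + √(1 + v²) (Z(v) = 8 + √(v² + (-1)²) = 8 + √(v² + 1) = 8 + √(1 + v²))
(K(V, P(-4))*(Z(r)*3))*(-26) = -3*(8 + √(1 + 3²))*3*(-26) = -3*(8 + √(1 + 9))*3*(-26) = -3*(8 + √10)*3*(-26) = -3*(24 + 3*√10)*(-26) = (-72 - 9*√10)*(-26) = 1872 + 234*√10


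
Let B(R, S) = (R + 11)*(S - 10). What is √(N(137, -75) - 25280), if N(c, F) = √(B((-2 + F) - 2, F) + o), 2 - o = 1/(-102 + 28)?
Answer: √(-138433280 + 222*√3518034)/74 ≈ 158.76*I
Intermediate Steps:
B(R, S) = (-10 + S)*(11 + R) (B(R, S) = (11 + R)*(-10 + S) = (-10 + S)*(11 + R))
o = 149/74 (o = 2 - 1/(-102 + 28) = 2 - 1/(-74) = 2 - 1*(-1/74) = 2 + 1/74 = 149/74 ≈ 2.0135)
N(c, F) = √(-5031/74 + F + F*(-4 + F)) (N(c, F) = √((-110 - 10*((-2 + F) - 2) + 11*F + ((-2 + F) - 2)*F) + 149/74) = √((-110 - 10*(-4 + F) + 11*F + (-4 + F)*F) + 149/74) = √((-110 + (40 - 10*F) + 11*F + F*(-4 + F)) + 149/74) = √((-70 + F + F*(-4 + F)) + 149/74) = √(-5031/74 + F + F*(-4 + F)))
√(N(137, -75) - 25280) = √(√(-372294 - 16428*(-75) + 5476*(-75)²)/74 - 25280) = √(√(-372294 + 1232100 + 5476*5625)/74 - 25280) = √(√(-372294 + 1232100 + 30802500)/74 - 25280) = √(√31662306/74 - 25280) = √((3*√3518034)/74 - 25280) = √(3*√3518034/74 - 25280) = √(-25280 + 3*√3518034/74)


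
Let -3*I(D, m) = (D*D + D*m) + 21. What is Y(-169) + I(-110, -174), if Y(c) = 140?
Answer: -30841/3 ≈ -10280.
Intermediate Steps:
I(D, m) = -7 - D²/3 - D*m/3 (I(D, m) = -((D*D + D*m) + 21)/3 = -((D² + D*m) + 21)/3 = -(21 + D² + D*m)/3 = -7 - D²/3 - D*m/3)
Y(-169) + I(-110, -174) = 140 + (-7 - ⅓*(-110)² - ⅓*(-110)*(-174)) = 140 + (-7 - ⅓*12100 - 6380) = 140 + (-7 - 12100/3 - 6380) = 140 - 31261/3 = -30841/3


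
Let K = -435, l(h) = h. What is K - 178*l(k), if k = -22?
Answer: 3481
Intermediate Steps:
K - 178*l(k) = -435 - 178*(-22) = -435 + 3916 = 3481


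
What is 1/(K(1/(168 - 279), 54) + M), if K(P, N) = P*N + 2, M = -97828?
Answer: -37/3619580 ≈ -1.0222e-5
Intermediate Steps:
K(P, N) = 2 + N*P (K(P, N) = N*P + 2 = 2 + N*P)
1/(K(1/(168 - 279), 54) + M) = 1/((2 + 54/(168 - 279)) - 97828) = 1/((2 + 54/(-111)) - 97828) = 1/((2 + 54*(-1/111)) - 97828) = 1/((2 - 18/37) - 97828) = 1/(56/37 - 97828) = 1/(-3619580/37) = -37/3619580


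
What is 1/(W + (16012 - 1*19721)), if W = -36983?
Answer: -1/40692 ≈ -2.4575e-5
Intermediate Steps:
1/(W + (16012 - 1*19721)) = 1/(-36983 + (16012 - 1*19721)) = 1/(-36983 + (16012 - 19721)) = 1/(-36983 - 3709) = 1/(-40692) = -1/40692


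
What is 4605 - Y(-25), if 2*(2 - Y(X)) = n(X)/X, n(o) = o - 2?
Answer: 230177/50 ≈ 4603.5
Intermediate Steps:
n(o) = -2 + o
Y(X) = 2 - (-2 + X)/(2*X)
4605 - Y(-25) = 4605 - (3/2 + 1/(-25)) = 4605 - (3/2 - 1/25) = 4605 - 1*73/50 = 4605 - 73/50 = 230177/50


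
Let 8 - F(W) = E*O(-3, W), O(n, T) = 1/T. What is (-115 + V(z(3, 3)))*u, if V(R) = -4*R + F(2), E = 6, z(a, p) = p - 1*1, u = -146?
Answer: 17228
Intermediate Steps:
z(a, p) = -1 + p (z(a, p) = p - 1 = -1 + p)
F(W) = 8 - 6/W
V(R) = 5 - 4*R (V(R) = -4*R + (8 - 6/2) = -4*R + (8 - 6*½) = -4*R + (8 - 3) = -4*R + 5 = 5 - 4*R)
(-115 + V(z(3, 3)))*u = (-115 + (5 - 4*(-1 + 3)))*(-146) = (-115 + (5 - 4*2))*(-146) = (-115 + (5 - 8))*(-146) = (-115 - 3)*(-146) = -118*(-146) = 17228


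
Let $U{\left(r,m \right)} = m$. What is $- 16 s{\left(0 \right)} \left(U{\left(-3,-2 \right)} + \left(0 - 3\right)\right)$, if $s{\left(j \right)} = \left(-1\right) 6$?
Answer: $-480$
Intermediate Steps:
$s{\left(j \right)} = -6$
$- 16 s{\left(0 \right)} \left(U{\left(-3,-2 \right)} + \left(0 - 3\right)\right) = \left(-16\right) \left(-6\right) \left(-2 + \left(0 - 3\right)\right) = 96 \left(-2 - 3\right) = 96 \left(-5\right) = -480$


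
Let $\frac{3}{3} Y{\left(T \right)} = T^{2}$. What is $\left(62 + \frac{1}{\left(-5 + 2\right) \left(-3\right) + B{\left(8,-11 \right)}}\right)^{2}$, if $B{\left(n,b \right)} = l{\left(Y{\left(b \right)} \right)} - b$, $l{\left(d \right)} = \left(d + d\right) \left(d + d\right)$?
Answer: $\frac{13192942219681}{3432085056} \approx 3844.0$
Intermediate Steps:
$Y{\left(T \right)} = T^{2}$
$l{\left(d \right)} = 4 d^{2}$ ($l{\left(d \right)} = 2 d 2 d = 4 d^{2}$)
$B{\left(n,b \right)} = - b + 4 b^{4}$ ($B{\left(n,b \right)} = 4 \left(b^{2}\right)^{2} - b = 4 b^{4} - b = - b + 4 b^{4}$)
$\left(62 + \frac{1}{\left(-5 + 2\right) \left(-3\right) + B{\left(8,-11 \right)}}\right)^{2} = \left(62 + \frac{1}{\left(-5 + 2\right) \left(-3\right) - \left(-11 - 4 \left(-11\right)^{4}\right)}\right)^{2} = \left(62 + \frac{1}{\left(-3\right) \left(-3\right) + \left(11 + 4 \cdot 14641\right)}\right)^{2} = \left(62 + \frac{1}{9 + \left(11 + 58564\right)}\right)^{2} = \left(62 + \frac{1}{9 + 58575}\right)^{2} = \left(62 + \frac{1}{58584}\right)^{2} = \left(\frac{3632209}{58584}\right)^{2} = \frac{13192942219681}{3432085056}$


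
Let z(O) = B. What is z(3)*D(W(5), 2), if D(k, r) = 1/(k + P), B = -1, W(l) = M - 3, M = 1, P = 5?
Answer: -⅓ ≈ -0.33333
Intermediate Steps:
W(l) = -2 (W(l) = 1 - 3 = -2)
D(k, r) = 1/(5 + k) (D(k, r) = 1/(k + 5) = 1/(5 + k))
z(O) = -1
z(3)*D(W(5), 2) = -1/(5 - 2) = -1/3 = -1*⅓ = -⅓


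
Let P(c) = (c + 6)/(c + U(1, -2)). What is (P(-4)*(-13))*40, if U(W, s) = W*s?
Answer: 520/3 ≈ 173.33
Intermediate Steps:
P(c) = (6 + c)/(-2 + c) (P(c) = (c + 6)/(c + 1*(-2)) = (6 + c)/(c - 2) = (6 + c)/(-2 + c))
(P(-4)*(-13))*40 = (((6 - 4)/(-2 - 4))*(-13))*40 = ((2/(-6))*(-13))*40 = (-⅙*2*(-13))*40 = -⅓*(-13)*40 = (13/3)*40 = 520/3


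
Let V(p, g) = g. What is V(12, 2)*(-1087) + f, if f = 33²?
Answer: -1085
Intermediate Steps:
f = 1089
V(12, 2)*(-1087) + f = 2*(-1087) + 1089 = -2174 + 1089 = -1085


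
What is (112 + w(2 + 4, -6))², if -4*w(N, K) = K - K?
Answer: 12544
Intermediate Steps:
w(N, K) = 0 (w(N, K) = -(K - K)/4 = -¼*0 = 0)
(112 + w(2 + 4, -6))² = (112 + 0)² = 112² = 12544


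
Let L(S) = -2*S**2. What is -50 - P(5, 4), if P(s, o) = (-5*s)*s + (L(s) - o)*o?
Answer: 291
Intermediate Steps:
P(s, o) = -5*s**2 + o*(-o - 2*s**2) (P(s, o) = (-5*s)*s + (-2*s**2 - o)*o = -5*s**2 + (-o - 2*s**2)*o = -5*s**2 + o*(-o - 2*s**2))
-50 - P(5, 4) = -50 - (-1*4**2 - 5*5**2 - 2*4*5**2) = -50 - (-1*16 - 5*25 - 2*4*25) = -50 - (-16 - 125 - 200) = -50 - 1*(-341) = -50 + 341 = 291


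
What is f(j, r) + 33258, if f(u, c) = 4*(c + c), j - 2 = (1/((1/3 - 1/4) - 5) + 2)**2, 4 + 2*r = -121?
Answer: 32758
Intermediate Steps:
r = -125/2 (r = -2 + (1/2)*(-121) = -2 - 121/2 = -125/2 ≈ -62.500)
j = 18198/3481 (j = 2 + (1/((1/3 - 1/4) - 5) + 2)**2 = 2 + (1/(1/12 - 5) + 2)**2 = 2 + (1/(-59/12) + 2)**2 = 2 + (-12/59 + 2)**2 = 2 + (106/59)**2 = 2 + 11236/3481 = 18198/3481 ≈ 5.2278)
f(u, c) = 8*c (f(u, c) = 4*(2*c) = 8*c)
f(j, r) + 33258 = 8*(-125/2) + 33258 = -500 + 33258 = 32758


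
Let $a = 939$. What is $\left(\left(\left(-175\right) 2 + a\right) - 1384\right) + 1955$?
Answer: $1160$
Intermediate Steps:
$\left(\left(\left(-175\right) 2 + a\right) - 1384\right) + 1955 = \left(\left(\left(-175\right) 2 + 939\right) - 1384\right) + 1955 = \left(\left(-350 + 939\right) - 1384\right) + 1955 = \left(589 - 1384\right) + 1955 = -795 + 1955 = 1160$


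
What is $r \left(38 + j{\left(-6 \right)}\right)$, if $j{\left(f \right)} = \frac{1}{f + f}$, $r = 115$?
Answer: $\frac{52325}{12} \approx 4360.4$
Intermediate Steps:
$j{\left(f \right)} = \frac{1}{2 f}$
$r \left(38 + j{\left(-6 \right)}\right) = 115 \left(38 + \frac{1}{2 \left(-6\right)}\right) = 115 \left(38 + \frac{1}{2} \left(- \frac{1}{6}\right)\right) = 115 \left(38 - \frac{1}{12}\right) = 115 \cdot \frac{455}{12} = \frac{52325}{12}$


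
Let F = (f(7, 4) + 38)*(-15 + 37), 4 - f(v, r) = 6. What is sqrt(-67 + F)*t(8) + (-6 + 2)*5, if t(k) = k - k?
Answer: -20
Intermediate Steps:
f(v, r) = -2 (f(v, r) = 4 - 1*6 = 4 - 6 = -2)
t(k) = 0
F = 792 (F = (-2 + 38)*(-15 + 37) = 36*22 = 792)
sqrt(-67 + F)*t(8) + (-6 + 2)*5 = sqrt(-67 + 792)*0 + (-6 + 2)*5 = sqrt(725)*0 - 4*5 = (5*sqrt(29))*0 - 20 = 0 - 20 = -20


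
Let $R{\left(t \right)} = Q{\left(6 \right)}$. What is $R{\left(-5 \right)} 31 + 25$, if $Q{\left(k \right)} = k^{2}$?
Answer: $1141$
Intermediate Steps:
$R{\left(t \right)} = 36$ ($R{\left(t \right)} = 6^{2} = 36$)
$R{\left(-5 \right)} 31 + 25 = 36 \cdot 31 + 25 = 1116 + 25 = 1141$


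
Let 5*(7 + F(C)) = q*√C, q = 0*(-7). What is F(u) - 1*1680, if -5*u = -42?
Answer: -1687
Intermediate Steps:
q = 0
u = 42/5 (u = -⅕*(-42) = 42/5 ≈ 8.4000)
F(C) = -7 (F(C) = -7 + (0*√C)/5 = -7 + (⅕)*0 = -7 + 0 = -7)
F(u) - 1*1680 = -7 - 1*1680 = -7 - 1680 = -1687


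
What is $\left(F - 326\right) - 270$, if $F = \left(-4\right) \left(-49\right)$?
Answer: $-400$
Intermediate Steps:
$F = 196$
$\left(F - 326\right) - 270 = \left(196 - 326\right) - 270 = -130 - 270 = -400$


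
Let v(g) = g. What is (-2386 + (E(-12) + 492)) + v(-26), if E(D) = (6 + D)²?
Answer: -1884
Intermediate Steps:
(-2386 + (E(-12) + 492)) + v(-26) = (-2386 + ((6 - 12)² + 492)) - 26 = (-2386 + ((-6)² + 492)) - 26 = (-2386 + (36 + 492)) - 26 = (-2386 + 528) - 26 = -1858 - 26 = -1884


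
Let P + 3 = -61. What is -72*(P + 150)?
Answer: -6192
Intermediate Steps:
P = -64 (P = -3 - 61 = -64)
-72*(P + 150) = -72*(-64 + 150) = -72*86 = -6192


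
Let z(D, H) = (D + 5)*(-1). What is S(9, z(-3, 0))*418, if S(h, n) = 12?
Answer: 5016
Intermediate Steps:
z(D, H) = -5 - D (z(D, H) = (5 + D)*(-1) = -5 - D)
S(9, z(-3, 0))*418 = 12*418 = 5016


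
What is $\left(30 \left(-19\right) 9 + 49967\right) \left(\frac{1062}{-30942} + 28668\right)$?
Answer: $\frac{2209577807021}{1719} \approx 1.2854 \cdot 10^{9}$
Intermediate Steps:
$\left(30 \left(-19\right) 9 + 49967\right) \left(\frac{1062}{-30942} + 28668\right) = \left(\left(-570\right) 9 + 49967\right) \left(1062 \left(- \frac{1}{30942}\right) + 28668\right) = \left(-5130 + 49967\right) \left(- \frac{59}{1719} + 28668\right) = 44837 \cdot \frac{49280233}{1719} = \frac{2209577807021}{1719}$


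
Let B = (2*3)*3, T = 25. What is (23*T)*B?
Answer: 10350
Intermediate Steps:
B = 18 (B = 6*3 = 18)
(23*T)*B = (23*25)*18 = 575*18 = 10350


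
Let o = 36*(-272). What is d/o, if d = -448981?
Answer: 448981/9792 ≈ 45.852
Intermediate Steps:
o = -9792
d/o = -448981/(-9792) = -448981*(-1/9792) = 448981/9792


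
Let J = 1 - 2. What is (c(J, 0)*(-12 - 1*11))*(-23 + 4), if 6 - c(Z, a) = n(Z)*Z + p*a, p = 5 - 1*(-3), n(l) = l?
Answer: 2185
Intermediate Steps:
J = -1
p = 8 (p = 5 + 3 = 8)
c(Z, a) = 6 - Z² - 8*a (c(Z, a) = 6 - (Z*Z + 8*a) = 6 - (Z² + 8*a) = 6 + (-Z² - 8*a) = 6 - Z² - 8*a)
(c(J, 0)*(-12 - 1*11))*(-23 + 4) = ((6 - 1*(-1)² - 8*0)*(-12 - 1*11))*(-23 + 4) = ((6 - 1*1 + 0)*(-12 - 11))*(-19) = ((6 - 1 + 0)*(-23))*(-19) = (5*(-23))*(-19) = -115*(-19) = 2185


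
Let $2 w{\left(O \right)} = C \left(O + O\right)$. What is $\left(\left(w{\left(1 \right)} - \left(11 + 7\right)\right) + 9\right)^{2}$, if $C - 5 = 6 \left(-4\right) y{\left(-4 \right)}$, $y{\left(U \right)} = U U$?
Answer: $150544$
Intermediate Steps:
$y{\left(U \right)} = U^{2}$
$C = -379$ ($C = 5 + 6 \left(-4\right) \left(-4\right)^{2} = 5 - 384 = -379$)
$w{\left(O \right)} = - 379 O$ ($w{\left(O \right)} = \frac{\left(-379\right) \left(O + O\right)}{2} = \frac{\left(-379\right) 2 O}{2} = \frac{\left(-758\right) O}{2} = - 379 O$)
$\left(\left(w{\left(1 \right)} - \left(11 + 7\right)\right) + 9\right)^{2} = \left(\left(\left(-379\right) 1 - \left(11 + 7\right)\right) + 9\right)^{2} = \left(\left(-379 - 18\right) + 9\right)^{2} = \left(-397 + 9\right)^{2} = \left(-388\right)^{2} = 150544$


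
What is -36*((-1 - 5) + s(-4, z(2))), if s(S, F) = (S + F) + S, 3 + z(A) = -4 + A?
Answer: 684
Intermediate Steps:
z(A) = -7 + A (z(A) = -3 + (-4 + A) = -7 + A)
s(S, F) = F + 2*S (s(S, F) = (F + S) + S = F + 2*S)
-36*((-1 - 5) + s(-4, z(2))) = -36*((-1 - 5) + ((-7 + 2) + 2*(-4))) = -36*(-6 + (-5 - 8)) = -36*(-6 - 13) = -36*(-19) = 684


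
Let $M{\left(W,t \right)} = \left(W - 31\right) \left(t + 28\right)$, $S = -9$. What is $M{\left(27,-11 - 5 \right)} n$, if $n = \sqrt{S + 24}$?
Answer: $- 48 \sqrt{15} \approx -185.9$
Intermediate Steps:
$M{\left(W,t \right)} = \left(-31 + W\right) \left(28 + t\right)$
$n = \sqrt{15}$ ($n = \sqrt{-9 + 24} = \sqrt{15} \approx 3.873$)
$M{\left(27,-11 - 5 \right)} n = \left(-868 - 31 \left(-11 - 5\right) + 28 \cdot 27 + 27 \left(-11 - 5\right)\right) \sqrt{15} = \left(-868 - -496 + 756 + 27 \left(-16\right)\right) \sqrt{15} = \left(-868 + 496 + 756 - 432\right) \sqrt{15} = - 48 \sqrt{15}$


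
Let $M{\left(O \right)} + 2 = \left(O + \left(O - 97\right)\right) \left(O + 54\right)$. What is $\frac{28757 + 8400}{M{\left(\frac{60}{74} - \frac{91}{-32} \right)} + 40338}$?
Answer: $\frac{26044381696}{24648071297} \approx 1.0567$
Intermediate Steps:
$M{\left(O \right)} = -2 + \left(-97 + 2 O\right) \left(54 + O\right)$ ($M{\left(O \right)} = -2 + \left(O + \left(O - 97\right)\right) \left(O + 54\right) = -2 + \left(O + \left(-97 + O\right)\right) \left(54 + O\right) = -2 + \left(-97 + 2 O\right) \left(54 + O\right)$)
$\frac{28757 + 8400}{M{\left(\frac{60}{74} - \frac{91}{-32} \right)} + 40338} = \frac{28757 + 8400}{\left(-5240 + 2 \left(\frac{60}{74} - \frac{91}{-32}\right)^{2} + 11 \left(\frac{60}{74} - \frac{91}{-32}\right)\right) + 40338} = \frac{37157}{\left(-5240 + 2 \left(60 \cdot \frac{1}{74} - - \frac{91}{32}\right)^{2} + 11 \left(60 \cdot \frac{1}{74} - - \frac{91}{32}\right)\right) + 40338} = \frac{37157}{\left(-5240 + 2 \left(\frac{30}{37} + \frac{91}{32}\right)^{2} + 11 \left(\frac{30}{37} + \frac{91}{32}\right)\right) + 40338} = \frac{37157}{\left(-5240 + 2 \left(\frac{4327}{1184}\right)^{2} + 11 \cdot \frac{4327}{1184}\right) + 40338} = \frac{37157}{\left(-5240 + 2 \cdot \frac{18722929}{1401856} + \frac{47597}{1184}\right) + 40338} = \frac{37157}{\left(-5240 + \frac{18722929}{700928} + \frac{47597}{1184}\right) + 40338} = \frac{37157}{- \frac{3625962367}{700928} + 40338} = \frac{37157}{\frac{24648071297}{700928}} = 37157 \cdot \frac{700928}{24648071297} = \frac{26044381696}{24648071297}$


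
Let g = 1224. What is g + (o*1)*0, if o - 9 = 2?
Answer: 1224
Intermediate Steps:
o = 11 (o = 9 + 2 = 11)
g + (o*1)*0 = 1224 + (11*1)*0 = 1224 + 11*0 = 1224 + 0 = 1224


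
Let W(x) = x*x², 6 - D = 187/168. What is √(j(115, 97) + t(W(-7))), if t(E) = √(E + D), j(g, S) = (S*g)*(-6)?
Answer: √(-118064520 + 21*I*√2385726)/42 ≈ 0.035538 + 258.71*I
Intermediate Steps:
j(g, S) = -6*S*g
D = 821/168 (D = 6 - 187/168 = 821/168 ≈ 4.8869)
W(x) = x³
t(E) = √(821/168 + E) (t(E) = √(E + 821/168) = √(821/168 + E))
√(j(115, 97) + t(W(-7))) = √(-6*97*115 + √(34482 + 7056*(-7)³)/84) = √(-66930 + √(34482 + 7056*(-343))/84) = √(-66930 + √(34482 - 2420208)/84) = √(-66930 + √(-2385726)/84) = √(-66930 + (I*√2385726)/84) = √(-66930 + I*√2385726/84)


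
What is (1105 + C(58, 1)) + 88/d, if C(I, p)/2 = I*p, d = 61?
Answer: 74569/61 ≈ 1222.4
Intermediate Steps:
C(I, p) = 2*I*p (C(I, p) = 2*(I*p) = 2*I*p)
(1105 + C(58, 1)) + 88/d = (1105 + 2*58*1) + 88/61 = (1105 + 116) + 88*(1/61) = 1221 + 88/61 = 74569/61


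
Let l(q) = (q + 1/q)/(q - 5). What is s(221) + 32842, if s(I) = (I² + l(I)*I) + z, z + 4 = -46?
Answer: 8840785/108 ≈ 81859.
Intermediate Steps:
z = -50 (z = -4 - 46 = -50)
l(q) = (q + 1/q)/(-5 + q)
s(I) = -50 + I² + (1 + I²)/(-5 + I) (s(I) = (I² + ((1 + I²)/(I*(-5 + I)))*I) - 50 = (I² + (1 + I²)/(-5 + I)) - 50 = -50 + I² + (1 + I²)/(-5 + I))
s(221) + 32842 = (1 + 221² + (-50 + 221²)*(-5 + 221))/(-5 + 221) + 32842 = (1 + 48841 + (-50 + 48841)*216)/216 + 32842 = (1 + 48841 + 48791*216)/216 + 32842 = (1 + 48841 + 10538856)/216 + 32842 = (1/216)*10587698 + 32842 = 5293849/108 + 32842 = 8840785/108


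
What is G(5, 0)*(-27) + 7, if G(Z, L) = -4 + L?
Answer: 115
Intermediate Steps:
G(5, 0)*(-27) + 7 = (-4 + 0)*(-27) + 7 = -4*(-27) + 7 = 108 + 7 = 115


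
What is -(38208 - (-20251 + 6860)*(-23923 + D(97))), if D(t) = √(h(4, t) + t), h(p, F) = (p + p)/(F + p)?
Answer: 320314685 - 13391*√990305/101 ≈ 3.2018e+8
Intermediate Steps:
h(p, F) = 2*p/(F + p) (h(p, F) = (2*p)/(F + p) = 2*p/(F + p))
D(t) = √(t + 8/(4 + t)) (D(t) = √(2*4/(t + 4) + t) = √(2*4/(4 + t) + t) = √(8/(4 + t) + t) = √(t + 8/(4 + t)))
-(38208 - (-20251 + 6860)*(-23923 + D(97))) = -(38208 - (-20251 + 6860)*(-23923 + √((8 + 97*(4 + 97))/(4 + 97)))) = -(38208 - (-13391)*(-23923 + √((8 + 97*101)/101))) = -(38208 - (-13391)*(-23923 + √((8 + 9797)/101))) = -(38208 - (-13391)*(-23923 + √((1/101)*9805))) = -(38208 - (-13391)*(-23923 + √(9805/101))) = -(38208 - (-13391)*(-23923 + √990305/101)) = -(38208 - (320352893 - 13391*√990305/101)) = -(38208 + (-320352893 + 13391*√990305/101)) = -(-320314685 + 13391*√990305/101) = 320314685 - 13391*√990305/101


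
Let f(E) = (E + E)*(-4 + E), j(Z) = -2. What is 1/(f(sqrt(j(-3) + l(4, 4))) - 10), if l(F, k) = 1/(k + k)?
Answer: 4*I/(-55*I + 8*sqrt(30)) ≈ -0.044489 + 0.035444*I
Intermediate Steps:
l(F, k) = 1/(2*k)
f(E) = 2*E*(-4 + E) (f(E) = (2*E)*(-4 + E) = 2*E*(-4 + E))
1/(f(sqrt(j(-3) + l(4, 4))) - 10) = 1/(2*sqrt(-2 + (1/2)/4)*(-4 + sqrt(-2 + (1/2)/4)) - 10) = 1/(2*sqrt(-2 + (1/2)*(1/4))*(-4 + sqrt(-2 + (1/2)*(1/4))) - 10) = 1/(2*sqrt(-2 + 1/8)*(-4 + sqrt(-2 + 1/8)) - 10) = 1/(2*sqrt(-15/8)*(-4 + sqrt(-15/8)) - 10) = 1/(2*(I*sqrt(30)/4)*(-4 + I*sqrt(30)/4) - 10) = 1/(I*sqrt(30)*(-4 + I*sqrt(30)/4)/2 - 10) = 1/(-10 + I*sqrt(30)*(-4 + I*sqrt(30)/4)/2)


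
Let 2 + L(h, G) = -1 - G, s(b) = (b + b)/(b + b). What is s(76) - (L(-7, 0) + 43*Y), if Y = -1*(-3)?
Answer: -125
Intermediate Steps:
s(b) = 1 (s(b) = (2*b)/((2*b)) = (2*b)*(1/(2*b)) = 1)
Y = 3
L(h, G) = -3 - G (L(h, G) = -2 + (-1 - G) = -3 - G)
s(76) - (L(-7, 0) + 43*Y) = 1 - ((-3 - 1*0) + 43*3) = 1 - ((-3 + 0) + 129) = 1 - (-3 + 129) = 1 - 1*126 = 1 - 126 = -125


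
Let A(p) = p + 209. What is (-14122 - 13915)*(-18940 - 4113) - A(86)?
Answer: 646336666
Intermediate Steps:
A(p) = 209 + p
(-14122 - 13915)*(-18940 - 4113) - A(86) = (-14122 - 13915)*(-18940 - 4113) - (209 + 86) = -28037*(-23053) - 1*295 = 646336961 - 295 = 646336666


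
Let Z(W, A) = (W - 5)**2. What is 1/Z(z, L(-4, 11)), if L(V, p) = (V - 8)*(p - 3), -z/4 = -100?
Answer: 1/156025 ≈ 6.4092e-6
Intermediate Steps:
z = 400 (z = -4*(-100) = 400)
L(V, p) = (-8 + V)*(-3 + p)
Z(W, A) = (-5 + W)**2
1/Z(z, L(-4, 11)) = 1/((-5 + 400)**2) = 1/(395**2) = 1/156025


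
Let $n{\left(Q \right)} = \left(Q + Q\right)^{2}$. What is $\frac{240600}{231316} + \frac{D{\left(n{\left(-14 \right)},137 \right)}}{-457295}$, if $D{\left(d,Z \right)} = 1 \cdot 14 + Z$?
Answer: $\frac{27497562071}{26444912555} \approx 1.0398$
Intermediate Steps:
$n{\left(Q \right)} = 4 Q^{2}$ ($n{\left(Q \right)} = \left(2 Q\right)^{2} = 4 Q^{2}$)
$D{\left(d,Z \right)} = 14 + Z$
$\frac{240600}{231316} + \frac{D{\left(n{\left(-14 \right)},137 \right)}}{-457295} = \frac{240600}{231316} + \frac{14 + 137}{-457295} = 240600 \cdot \frac{1}{231316} + 151 \left(- \frac{1}{457295}\right) = \frac{60150}{57829} - \frac{151}{457295} = \frac{27497562071}{26444912555}$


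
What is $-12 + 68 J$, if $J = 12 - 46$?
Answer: $-2324$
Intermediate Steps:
$J = -34$ ($J = 12 - 46 = -34$)
$-12 + 68 J = -12 + 68 \left(-34\right) = -12 - 2312 = -2324$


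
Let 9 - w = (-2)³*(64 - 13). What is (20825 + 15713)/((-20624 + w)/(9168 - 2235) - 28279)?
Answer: -126658977/98039257 ≈ -1.2919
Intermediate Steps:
w = 417 (w = 9 - (-2)³*(64 - 13) = 9 - (-8)*51 = 9 - 1*(-408) = 9 + 408 = 417)
(20825 + 15713)/((-20624 + w)/(9168 - 2235) - 28279) = (20825 + 15713)/((-20624 + 417)/(9168 - 2235) - 28279) = 36538/(-20207/6933 - 28279) = 36538/(-196078514/6933) = 36538*(-6933/196078514) = -126658977/98039257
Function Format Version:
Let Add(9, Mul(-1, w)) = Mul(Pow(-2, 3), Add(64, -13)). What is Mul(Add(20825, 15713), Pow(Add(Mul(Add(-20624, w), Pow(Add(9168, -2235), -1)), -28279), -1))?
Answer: Rational(-126658977, 98039257) ≈ -1.2919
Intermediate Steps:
w = 417 (w = Add(9, Mul(-1, Mul(Pow(-2, 3), Add(64, -13)))) = Add(9, Mul(-1, Mul(-8, 51))) = Add(9, Mul(-1, -408)) = Add(9, 408) = 417)
Mul(Add(20825, 15713), Pow(Add(Mul(Add(-20624, w), Pow(Add(9168, -2235), -1)), -28279), -1)) = Mul(Add(20825, 15713), Pow(Add(Mul(Add(-20624, 417), Pow(Add(9168, -2235), -1)), -28279), -1)) = Mul(36538, Pow(Add(Mul(-20207, Pow(6933, -1)), -28279), -1)) = Mul(36538, Pow(Add(Mul(-20207, Rational(1, 6933)), -28279), -1)) = Mul(36538, Pow(Add(Rational(-20207, 6933), -28279), -1)) = Mul(36538, Pow(Rational(-196078514, 6933), -1)) = Mul(36538, Rational(-6933, 196078514)) = Rational(-126658977, 98039257)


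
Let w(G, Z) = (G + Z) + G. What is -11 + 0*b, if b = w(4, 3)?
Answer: -11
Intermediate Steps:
w(G, Z) = Z + 2*G
b = 11 (b = 3 + 2*4 = 3 + 8 = 11)
-11 + 0*b = -11 + 0*11 = -11 + 0 = -11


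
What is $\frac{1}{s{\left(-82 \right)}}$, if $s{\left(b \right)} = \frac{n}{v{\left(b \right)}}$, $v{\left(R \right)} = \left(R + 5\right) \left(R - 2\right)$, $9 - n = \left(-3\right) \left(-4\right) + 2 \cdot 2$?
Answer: $-924$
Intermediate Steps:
$n = -7$ ($n = 9 - \left(\left(-3\right) \left(-4\right) + 2 \cdot 2\right) = 9 - \left(12 + 4\right) = 9 - 16 = -7$)
$v{\left(R \right)} = \left(-2 + R\right) \left(5 + R\right)$ ($v{\left(R \right)} = \left(5 + R\right) \left(-2 + R\right) = \left(-2 + R\right) \left(5 + R\right)$)
$s{\left(b \right)} = - \frac{7}{-10 + b^{2} + 3 b}$
$\frac{1}{s{\left(-82 \right)}} = \frac{1}{\left(-7\right) \frac{1}{-10 + \left(-82\right)^{2} + 3 \left(-82\right)}} = \frac{1}{\left(-7\right) \frac{1}{-10 + 6724 - 246}} = \frac{1}{\left(-7\right) \frac{1}{6468}} = \frac{1}{- \frac{1}{924}} = -924$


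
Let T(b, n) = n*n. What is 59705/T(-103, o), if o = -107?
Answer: 59705/11449 ≈ 5.2149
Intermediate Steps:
T(b, n) = n**2
59705/T(-103, o) = 59705/((-107)**2) = 59705/11449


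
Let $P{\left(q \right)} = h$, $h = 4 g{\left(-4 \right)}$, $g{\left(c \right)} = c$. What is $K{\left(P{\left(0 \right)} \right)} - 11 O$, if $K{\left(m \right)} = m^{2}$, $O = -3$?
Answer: $289$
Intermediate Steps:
$h = -16$ ($h = 4 \left(-4\right) = -16$)
$P{\left(q \right)} = -16$
$K{\left(P{\left(0 \right)} \right)} - 11 O = \left(-16\right)^{2} - -33 = 256 + 33 = 289$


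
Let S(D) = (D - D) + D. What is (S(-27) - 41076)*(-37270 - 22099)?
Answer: 2440244007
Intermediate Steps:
S(D) = D (S(D) = 0 + D = D)
(S(-27) - 41076)*(-37270 - 22099) = (-27 - 41076)*(-37270 - 22099) = -41103*(-59369) = 2440244007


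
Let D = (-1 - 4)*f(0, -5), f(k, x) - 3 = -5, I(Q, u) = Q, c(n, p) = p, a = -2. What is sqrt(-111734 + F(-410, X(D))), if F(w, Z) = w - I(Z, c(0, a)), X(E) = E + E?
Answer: 2*I*sqrt(28041) ≈ 334.91*I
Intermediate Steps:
f(k, x) = -2 (f(k, x) = 3 - 5 = -2)
D = 10 (D = (-1 - 4)*(-2) = -5*(-2) = 10)
X(E) = 2*E
F(w, Z) = w - Z
sqrt(-111734 + F(-410, X(D))) = sqrt(-111734 + (-410 - 2*10)) = sqrt(-111734 + (-410 - 1*20)) = sqrt(-111734 + (-410 - 20)) = sqrt(-111734 - 430) = sqrt(-112164) = 2*I*sqrt(28041)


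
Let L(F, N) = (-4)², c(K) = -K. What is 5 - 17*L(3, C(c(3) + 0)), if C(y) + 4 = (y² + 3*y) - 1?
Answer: -267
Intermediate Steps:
C(y) = -5 + y² + 3*y (C(y) = -4 + ((y² + 3*y) - 1) = -4 + (-1 + y² + 3*y) = -5 + y² + 3*y)
L(F, N) = 16
5 - 17*L(3, C(c(3) + 0)) = 5 - 17*16 = 5 - 272 = -267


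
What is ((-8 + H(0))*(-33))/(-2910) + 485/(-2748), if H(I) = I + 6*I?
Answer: -356137/1332780 ≈ -0.26721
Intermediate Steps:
H(I) = 7*I
((-8 + H(0))*(-33))/(-2910) + 485/(-2748) = ((-8 + 7*0)*(-33))/(-2910) + 485/(-2748) = ((-8 + 0)*(-33))*(-1/2910) + 485*(-1/2748) = -8*(-33)*(-1/2910) - 485/2748 = 264*(-1/2910) - 485/2748 = -44/485 - 485/2748 = -356137/1332780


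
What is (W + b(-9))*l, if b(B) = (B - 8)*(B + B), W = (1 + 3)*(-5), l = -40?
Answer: -11440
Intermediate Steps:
W = -20 (W = 4*(-5) = -20)
b(B) = 2*B*(-8 + B) (b(B) = (-8 + B)*(2*B) = 2*B*(-8 + B))
(W + b(-9))*l = (-20 + 2*(-9)*(-8 - 9))*(-40) = (-20 + 2*(-9)*(-17))*(-40) = (-20 + 306)*(-40) = 286*(-40) = -11440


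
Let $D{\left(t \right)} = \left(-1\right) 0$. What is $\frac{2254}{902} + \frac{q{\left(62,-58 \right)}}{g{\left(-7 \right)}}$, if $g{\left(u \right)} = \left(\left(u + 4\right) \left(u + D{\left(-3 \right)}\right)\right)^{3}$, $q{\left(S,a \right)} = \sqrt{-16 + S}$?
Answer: $\frac{1127}{451} + \frac{\sqrt{46}}{9261} \approx 2.4996$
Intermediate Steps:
$D{\left(t \right)} = 0$
$g{\left(u \right)} = u^{3} \left(4 + u\right)^{3}$ ($g{\left(u \right)} = \left(\left(u + 4\right) \left(u + 0\right)\right)^{3} = \left(\left(4 + u\right) u\right)^{3} = \left(u \left(4 + u\right)\right)^{3} = u^{3} \left(4 + u\right)^{3}$)
$\frac{2254}{902} + \frac{q{\left(62,-58 \right)}}{g{\left(-7 \right)}} = \frac{2254}{902} + \frac{\sqrt{-16 + 62}}{\left(-7\right)^{3} \left(4 - 7\right)^{3}} = 2254 \cdot \frac{1}{902} + \frac{\sqrt{46}}{\left(-343\right) \left(-3\right)^{3}} = \frac{1127}{451} + \frac{\sqrt{46}}{\left(-343\right) \left(-27\right)} = \frac{1127}{451} + \frac{\sqrt{46}}{9261}$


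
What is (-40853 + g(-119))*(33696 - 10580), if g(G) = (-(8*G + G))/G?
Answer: -944565992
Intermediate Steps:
g(G) = -9 (g(G) = (-9*G)/G = -9)
(-40853 + g(-119))*(33696 - 10580) = (-40853 - 9)*(33696 - 10580) = -40862*23116 = -944565992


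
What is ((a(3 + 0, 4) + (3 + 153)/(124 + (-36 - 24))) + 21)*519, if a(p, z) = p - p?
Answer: 194625/16 ≈ 12164.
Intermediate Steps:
a(p, z) = 0
((a(3 + 0, 4) + (3 + 153)/(124 + (-36 - 24))) + 21)*519 = ((0 + (3 + 153)/(124 + (-36 - 24))) + 21)*519 = ((0 + 156/(124 - 60)) + 21)*519 = ((0 + 156/64) + 21)*519 = ((0 + 156*(1/64)) + 21)*519 = ((0 + 39/16) + 21)*519 = (39/16 + 21)*519 = (375/16)*519 = 194625/16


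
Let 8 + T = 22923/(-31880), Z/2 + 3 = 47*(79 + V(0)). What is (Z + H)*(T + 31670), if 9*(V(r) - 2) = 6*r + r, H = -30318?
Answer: -2292260277627/3188 ≈ -7.1903e+8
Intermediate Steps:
V(r) = 2 + 7*r/9 (V(r) = 2 + (6*r + r)/9 = 2 + (7*r)/9 = 2 + 7*r/9)
Z = 7608 (Z = -6 + 2*(47*(79 + (2 + (7/9)*0))) = -6 + 2*(47*(79 + (2 + 0))) = -6 + 2*(47*(79 + 2)) = -6 + 2*(47*81) = -6 + 2*3807 = -6 + 7614 = 7608)
T = -277963/31880 (T = -8 + 22923/(-31880) = -8 + 22923*(-1/31880) = -8 - 22923/31880 = -277963/31880 ≈ -8.7190)
(Z + H)*(T + 31670) = (7608 - 30318)*(-277963/31880 + 31670) = -22710*1009361637/31880 = -2292260277627/3188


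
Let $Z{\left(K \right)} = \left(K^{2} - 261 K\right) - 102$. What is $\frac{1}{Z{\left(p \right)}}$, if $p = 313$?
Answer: $\frac{1}{16174} \approx 6.1828 \cdot 10^{-5}$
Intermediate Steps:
$Z{\left(K \right)} = -102 + K^{2} - 261 K$
$\frac{1}{Z{\left(p \right)}} = \frac{1}{-102 + 313^{2} - 81693} = \frac{1}{-102 + 97969 - 81693} = \frac{1}{16174}$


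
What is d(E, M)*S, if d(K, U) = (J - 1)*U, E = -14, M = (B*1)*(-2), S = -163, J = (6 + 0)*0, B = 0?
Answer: 0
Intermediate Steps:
J = 0 (J = 6*0 = 0)
M = 0 (M = (0*1)*(-2) = 0*(-2) = 0)
d(K, U) = -U (d(K, U) = (0 - 1)*U = -U)
d(E, M)*S = -1*0*(-163) = 0*(-163) = 0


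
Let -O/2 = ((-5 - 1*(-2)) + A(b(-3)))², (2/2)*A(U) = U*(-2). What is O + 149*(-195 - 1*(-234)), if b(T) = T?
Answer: 5793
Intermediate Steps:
A(U) = -2*U (A(U) = U*(-2) = -2*U)
O = -18 (O = -2*((-5 - 1*(-2)) - 2*(-3))² = -2*((-5 + 2) + 6)² = -2*(-3 + 6)² = -2*3² = -2*9 = -18)
O + 149*(-195 - 1*(-234)) = -18 + 149*(-195 - 1*(-234)) = -18 + 149*(-195 + 234) = -18 + 149*39 = -18 + 5811 = 5793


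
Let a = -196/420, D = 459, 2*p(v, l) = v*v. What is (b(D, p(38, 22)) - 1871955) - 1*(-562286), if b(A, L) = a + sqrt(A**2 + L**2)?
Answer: -19645042/15 + sqrt(731965) ≈ -1.3088e+6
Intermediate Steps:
p(v, l) = v**2/2 (p(v, l) = (v*v)/2 = v**2/2)
a = -7/15 (a = -196*1/420 = -7/15 ≈ -0.46667)
b(A, L) = -7/15 + sqrt(A**2 + L**2)
(b(D, p(38, 22)) - 1871955) - 1*(-562286) = ((-7/15 + sqrt(459**2 + ((1/2)*38**2)**2)) - 1871955) - 1*(-562286) = ((-7/15 + sqrt(210681 + ((1/2)*1444)**2)) - 1871955) + 562286 = ((-7/15 + sqrt(210681 + 722**2)) - 1871955) + 562286 = ((-7/15 + sqrt(210681 + 521284)) - 1871955) + 562286 = ((-7/15 + sqrt(731965)) - 1871955) + 562286 = (-28079332/15 + sqrt(731965)) + 562286 = -19645042/15 + sqrt(731965)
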